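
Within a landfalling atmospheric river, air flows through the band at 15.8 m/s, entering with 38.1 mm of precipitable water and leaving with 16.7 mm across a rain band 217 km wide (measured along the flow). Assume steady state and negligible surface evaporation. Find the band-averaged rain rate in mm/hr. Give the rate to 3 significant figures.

Column moisture flux per unit crosswind length is F = V × PW.
Inflow: F_in = 15.8 × 38.1 = 601.98 mm·m/s
Outflow: F_out = 15.8 × 16.7 = 263.86 mm·m/s
Steady-state rate R = (F_in − F_out)/L = (601.98 − 263.86) / 217000 m = 1.558e-03 mm/s.
R = 1.558e-03 × 3600 = 5.61 mm/hr.

R ≈ 5.61 mm/hr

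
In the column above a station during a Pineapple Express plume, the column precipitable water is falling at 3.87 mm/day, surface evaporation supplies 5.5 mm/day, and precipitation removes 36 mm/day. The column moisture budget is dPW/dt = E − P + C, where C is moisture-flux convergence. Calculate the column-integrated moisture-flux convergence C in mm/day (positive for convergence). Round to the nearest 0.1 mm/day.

dPW/dt = -3.87 mm/day.
C = dPW/dt − E + P = (-3.87) − 5.5 + 36 = 26.6 mm/day.

C ≈ 26.6 mm/day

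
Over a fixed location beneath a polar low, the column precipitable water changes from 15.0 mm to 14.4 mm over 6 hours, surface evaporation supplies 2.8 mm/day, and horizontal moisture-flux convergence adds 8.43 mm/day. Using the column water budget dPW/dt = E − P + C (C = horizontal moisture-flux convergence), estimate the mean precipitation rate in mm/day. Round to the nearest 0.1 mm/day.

P ≈ 13.6 mm/day

dPW/dt = (14.4 − 15.0) mm / (6/24 day) = -2.400 mm/day.
P = E + C − dPW/dt = 2.8 + (8.43) − (-2.400) = 13.6 mm/day.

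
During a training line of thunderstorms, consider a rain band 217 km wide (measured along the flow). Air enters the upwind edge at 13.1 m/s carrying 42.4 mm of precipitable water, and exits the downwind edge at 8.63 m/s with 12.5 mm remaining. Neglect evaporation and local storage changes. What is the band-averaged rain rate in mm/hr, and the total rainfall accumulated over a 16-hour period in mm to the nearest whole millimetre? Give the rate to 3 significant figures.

R ≈ 7.43 mm/hr; total ≈ 119 mm

Column moisture flux per unit crosswind length is F = V × PW.
Inflow: F_in = 13.1 × 42.4 = 555.44 mm·m/s
Outflow: F_out = 8.63 × 12.5 = 107.875 mm·m/s
Steady-state rate R = (F_in − F_out)/L = (555.44 − 107.875) / 217000 m = 2.063e-03 mm/s.
R = 2.063e-03 × 3600 = 7.43 mm/hr.
Over 16 h: total = 7.43 × 16 = 118.88 ≈ 119 mm.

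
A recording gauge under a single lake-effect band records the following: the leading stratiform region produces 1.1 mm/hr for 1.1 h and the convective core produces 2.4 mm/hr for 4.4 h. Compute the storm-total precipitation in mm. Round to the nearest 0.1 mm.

Total = Σ Rᵢ Δtᵢ = 1.1 × 1.1 + 2.4 × 4.4
      = 1.21 + 10.56 = 11.8 mm.

total ≈ 11.8 mm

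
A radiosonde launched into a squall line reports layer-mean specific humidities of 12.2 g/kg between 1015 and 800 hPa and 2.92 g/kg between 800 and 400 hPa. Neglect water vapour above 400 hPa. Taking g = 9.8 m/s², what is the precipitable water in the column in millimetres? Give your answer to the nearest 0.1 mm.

Precipitable water is the column-integrated vapour mass per unit area: PW = (1/g) Σ q̄ Δp, with q in kg/kg and Δp in Pa (1 kg/m² of water = 1 mm).
Layer 1015–800 hPa: Δp = 215 hPa = 21500 Pa, q̄ = 0.0122 kg/kg → 0.0122 × 21500 / 9.8 = 26.77 mm
Layer 800–400 hPa: Δp = 400 hPa = 40000 Pa, q̄ = 0.00292 kg/kg → 0.00292 × 40000 / 9.8 = 11.92 mm
PW = 26.77 + 11.92 = 38.69 ≈ 38.7 mm.

PW ≈ 38.7 mm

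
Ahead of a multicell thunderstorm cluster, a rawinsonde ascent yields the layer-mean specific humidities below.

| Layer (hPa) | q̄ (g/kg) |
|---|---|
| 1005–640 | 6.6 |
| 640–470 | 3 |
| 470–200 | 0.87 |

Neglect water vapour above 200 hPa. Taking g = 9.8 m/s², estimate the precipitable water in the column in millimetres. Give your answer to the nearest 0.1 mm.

PW ≈ 32.2 mm

Precipitable water is the column-integrated vapour mass per unit area: PW = (1/g) Σ q̄ Δp, with q in kg/kg and Δp in Pa (1 kg/m² of water = 1 mm).
Layer 1005–640 hPa: Δp = 365 hPa = 36500 Pa, q̄ = 0.0066 kg/kg → 0.0066 × 36500 / 9.8 = 24.58 mm
Layer 640–470 hPa: Δp = 170 hPa = 17000 Pa, q̄ = 0.003 kg/kg → 0.003 × 17000 / 9.8 = 5.20 mm
Layer 470–200 hPa: Δp = 270 hPa = 27000 Pa, q̄ = 0.00087 kg/kg → 0.00087 × 27000 / 9.8 = 2.40 mm
PW = 24.58 + 5.20 + 2.40 = 32.18 ≈ 32.2 mm.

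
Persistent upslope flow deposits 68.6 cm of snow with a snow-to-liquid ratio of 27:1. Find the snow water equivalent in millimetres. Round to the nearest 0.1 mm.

SWE ≈ 25.4 mm

SWE = snow depth / ratio = 68.6 cm / 27 = 2.541 cm = 25.4 mm.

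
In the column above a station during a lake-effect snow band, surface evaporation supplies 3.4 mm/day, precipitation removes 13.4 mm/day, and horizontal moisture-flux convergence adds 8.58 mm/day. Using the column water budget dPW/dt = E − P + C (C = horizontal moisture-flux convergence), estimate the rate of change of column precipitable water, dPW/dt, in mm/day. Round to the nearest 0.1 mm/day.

dPW/dt ≈ -1.4 mm/day

dPW/dt = E − P + C = 3.4 − 13.4 + (8.58) = -1.4 mm/day.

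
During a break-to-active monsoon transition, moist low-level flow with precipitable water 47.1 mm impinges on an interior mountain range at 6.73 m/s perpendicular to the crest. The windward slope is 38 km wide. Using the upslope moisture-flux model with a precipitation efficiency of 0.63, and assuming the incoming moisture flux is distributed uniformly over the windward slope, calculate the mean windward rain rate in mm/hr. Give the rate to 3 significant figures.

Incoming column moisture flux per unit ridge length: F = V × PW = 6.73 × 47.1 = 316.983 mm·m/s.
Spread over the 38 km slope with efficiency ε = 0.63: R = ε·F/W = 0.63 × 316.983 / 38000 m = 5.255e-03 mm/s.
R = 5.255e-03 × 3600 = 18.9 mm/hr.

R ≈ 18.9 mm/hr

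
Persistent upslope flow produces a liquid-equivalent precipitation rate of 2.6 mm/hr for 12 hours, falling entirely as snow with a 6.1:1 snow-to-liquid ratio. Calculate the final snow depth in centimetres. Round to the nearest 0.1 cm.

Liquid-equivalent depth = 2.6 × 12 = 31.2 mm.
Snow depth = 31.2 mm × 6.1 = 190.32 mm = 19.0 cm.

snow depth ≈ 19.0 cm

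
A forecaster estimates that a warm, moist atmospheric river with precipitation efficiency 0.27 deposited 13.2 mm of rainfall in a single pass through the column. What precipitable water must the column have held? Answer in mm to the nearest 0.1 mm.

PW ≈ 48.9 mm

PW = rainfall / ε = 13.2 / 0.27 = 48.9 mm.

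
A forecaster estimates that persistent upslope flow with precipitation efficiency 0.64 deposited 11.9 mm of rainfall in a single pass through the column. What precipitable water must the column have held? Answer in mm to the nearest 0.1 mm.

PW ≈ 18.6 mm

PW = rainfall / ε = 11.9 / 0.64 = 18.6 mm.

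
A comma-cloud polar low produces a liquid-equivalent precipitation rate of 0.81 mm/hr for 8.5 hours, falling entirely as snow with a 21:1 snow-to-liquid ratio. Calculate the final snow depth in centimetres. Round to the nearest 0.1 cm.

Liquid-equivalent depth = 0.81 × 8.5 = 6.885 mm.
Snow depth = 6.885 mm × 21 = 144.585 mm = 14.5 cm.

snow depth ≈ 14.5 cm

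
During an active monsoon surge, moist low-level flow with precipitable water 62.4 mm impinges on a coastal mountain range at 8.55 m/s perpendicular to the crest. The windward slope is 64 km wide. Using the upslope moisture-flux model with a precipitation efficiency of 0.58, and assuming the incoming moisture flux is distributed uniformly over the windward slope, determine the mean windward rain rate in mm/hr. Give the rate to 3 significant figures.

Incoming column moisture flux per unit ridge length: F = V × PW = 8.55 × 62.4 = 533.52 mm·m/s.
Spread over the 64 km slope with efficiency ε = 0.58: R = ε·F/W = 0.58 × 533.52 / 64000 m = 4.835e-03 mm/s.
R = 4.835e-03 × 3600 = 17.4 mm/hr.

R ≈ 17.4 mm/hr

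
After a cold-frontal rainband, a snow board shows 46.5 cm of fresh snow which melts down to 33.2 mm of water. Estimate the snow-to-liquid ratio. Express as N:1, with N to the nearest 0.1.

Ratio = snow depth / SWE = 465 mm / 33.2 mm = 14.0, i.e. 14.0:1.

ratio ≈ 14.0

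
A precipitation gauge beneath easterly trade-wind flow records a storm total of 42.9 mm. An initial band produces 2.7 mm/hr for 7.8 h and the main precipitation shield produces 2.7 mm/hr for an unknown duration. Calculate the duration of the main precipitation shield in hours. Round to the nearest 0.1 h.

duration ≈ 8.1 h

Known phases: 2.7 × 7.8 = 21.06 mm.
Remaining depth = 42.9 − 21.06 = 21.84 mm.
Duration = 21.84 / 2.7 = 8.1 h.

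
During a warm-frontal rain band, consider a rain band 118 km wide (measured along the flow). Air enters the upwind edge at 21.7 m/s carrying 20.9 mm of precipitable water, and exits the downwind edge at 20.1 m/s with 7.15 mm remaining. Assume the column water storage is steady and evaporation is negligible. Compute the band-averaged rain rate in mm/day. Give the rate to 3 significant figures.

R ≈ 227 mm/day

Column moisture flux per unit crosswind length is F = V × PW.
Inflow: F_in = 21.7 × 20.9 = 453.53 mm·m/s
Outflow: F_out = 20.1 × 7.15 = 143.715 mm·m/s
Steady-state rate R = (F_in − F_out)/L = (453.53 − 143.715) / 118000 m = 2.626e-03 mm/s.
R = 2.626e-03 × 3600 × 24 = 227 mm/day.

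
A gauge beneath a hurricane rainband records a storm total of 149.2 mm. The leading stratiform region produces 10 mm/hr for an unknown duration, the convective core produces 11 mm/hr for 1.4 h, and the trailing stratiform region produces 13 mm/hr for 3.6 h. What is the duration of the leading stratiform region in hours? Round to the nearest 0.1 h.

duration ≈ 8.7 h

Known phases: 11 × 1.4 + 13 × 3.6 = 15.4 + 46.8 = 62.2 mm.
Remaining depth = 149.2 − 62.2 = 87 mm.
Duration = 87 / 10 = 8.7 h.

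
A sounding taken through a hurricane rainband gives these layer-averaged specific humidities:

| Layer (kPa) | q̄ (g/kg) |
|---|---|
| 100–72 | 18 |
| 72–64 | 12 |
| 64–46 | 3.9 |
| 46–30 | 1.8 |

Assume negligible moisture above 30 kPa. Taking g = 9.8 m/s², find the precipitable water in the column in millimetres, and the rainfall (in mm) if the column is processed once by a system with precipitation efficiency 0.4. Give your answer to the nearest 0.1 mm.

Precipitable water is the column-integrated vapour mass per unit area: PW = (1/g) Σ q̄ Δp, with q in kg/kg and Δp in Pa (1 kg/m² of water = 1 mm).
Layer 100–72 kPa: Δp = 280 hPa = 28000 Pa, q̄ = 0.018 kg/kg → 0.018 × 28000 / 9.8 = 51.43 mm
Layer 72–64 kPa: Δp = 80 hPa = 8000 Pa, q̄ = 0.012 kg/kg → 0.012 × 8000 / 9.8 = 9.80 mm
Layer 64–46 kPa: Δp = 180 hPa = 18000 Pa, q̄ = 0.0039 kg/kg → 0.0039 × 18000 / 9.8 = 7.16 mm
Layer 46–30 kPa: Δp = 160 hPa = 16000 Pa, q̄ = 0.0018 kg/kg → 0.0018 × 16000 / 9.8 = 2.94 mm
PW = 51.43 + 9.80 + 7.16 + 2.94 = 71.33 ≈ 71.3 mm.
Rainfall = ε × PW = 0.4 × 71.3 = 28.5 mm.

PW ≈ 71.3 mm; rainfall ≈ 28.5 mm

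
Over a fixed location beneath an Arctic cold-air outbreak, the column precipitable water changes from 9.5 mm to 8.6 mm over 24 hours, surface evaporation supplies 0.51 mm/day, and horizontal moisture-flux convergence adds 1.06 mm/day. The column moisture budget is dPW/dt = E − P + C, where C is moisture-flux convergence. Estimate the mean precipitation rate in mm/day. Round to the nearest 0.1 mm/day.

P ≈ 2.5 mm/day

dPW/dt = (8.6 − 9.5) mm / (24/24 day) = -0.900 mm/day.
P = E + C − dPW/dt = 0.51 + (1.06) − (-0.900) = 2.5 mm/day.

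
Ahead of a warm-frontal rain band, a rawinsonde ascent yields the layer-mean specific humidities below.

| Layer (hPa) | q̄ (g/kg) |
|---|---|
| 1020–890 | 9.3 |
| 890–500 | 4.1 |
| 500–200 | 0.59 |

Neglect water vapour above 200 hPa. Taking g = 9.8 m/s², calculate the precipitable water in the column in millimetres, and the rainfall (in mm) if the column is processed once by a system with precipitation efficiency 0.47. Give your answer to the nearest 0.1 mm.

Precipitable water is the column-integrated vapour mass per unit area: PW = (1/g) Σ q̄ Δp, with q in kg/kg and Δp in Pa (1 kg/m² of water = 1 mm).
Layer 1020–890 hPa: Δp = 130 hPa = 13000 Pa, q̄ = 0.0093 kg/kg → 0.0093 × 13000 / 9.8 = 12.34 mm
Layer 890–500 hPa: Δp = 390 hPa = 39000 Pa, q̄ = 0.0041 kg/kg → 0.0041 × 39000 / 9.8 = 16.32 mm
Layer 500–200 hPa: Δp = 300 hPa = 30000 Pa, q̄ = 0.00059 kg/kg → 0.00059 × 30000 / 9.8 = 1.81 mm
PW = 12.34 + 16.32 + 1.81 = 30.47 ≈ 30.5 mm.
Rainfall = ε × PW = 0.47 × 30.5 = 14.3 mm.

PW ≈ 30.5 mm; rainfall ≈ 14.3 mm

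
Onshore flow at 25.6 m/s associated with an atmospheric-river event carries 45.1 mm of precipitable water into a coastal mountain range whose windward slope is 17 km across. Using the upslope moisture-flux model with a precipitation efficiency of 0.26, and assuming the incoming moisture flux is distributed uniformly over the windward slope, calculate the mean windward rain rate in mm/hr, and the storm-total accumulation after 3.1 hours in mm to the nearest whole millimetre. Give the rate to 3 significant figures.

R ≈ 63.6 mm/hr; total ≈ 197 mm

Incoming column moisture flux per unit ridge length: F = V × PW = 25.6 × 45.1 = 1154.56 mm·m/s.
Spread over the 17 km slope with efficiency ε = 0.26: R = ε·F/W = 0.26 × 1154.56 / 17000 m = 1.766e-02 mm/s.
R = 1.766e-02 × 3600 = 63.6 mm/hr.
Over 3.1 h: total = 63.6 × 3.1 = 197.16 ≈ 197 mm.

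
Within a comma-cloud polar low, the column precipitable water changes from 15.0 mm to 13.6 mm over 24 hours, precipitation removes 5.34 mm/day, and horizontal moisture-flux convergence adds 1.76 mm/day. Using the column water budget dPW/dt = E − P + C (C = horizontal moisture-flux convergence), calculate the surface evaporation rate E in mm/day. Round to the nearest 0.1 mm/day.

dPW/dt = (13.6 − 15.0) mm / (24/24 day) = -1.400 mm/day.
E = dPW/dt + P − C = (-1.400) + 5.34 − (1.76) = 2.2 mm/day.

E ≈ 2.2 mm/day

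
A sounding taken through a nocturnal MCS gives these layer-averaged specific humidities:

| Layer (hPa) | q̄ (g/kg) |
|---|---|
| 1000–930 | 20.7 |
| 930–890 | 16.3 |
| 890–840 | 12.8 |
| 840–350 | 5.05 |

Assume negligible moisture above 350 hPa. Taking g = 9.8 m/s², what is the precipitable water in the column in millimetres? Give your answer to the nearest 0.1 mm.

Precipitable water is the column-integrated vapour mass per unit area: PW = (1/g) Σ q̄ Δp, with q in kg/kg and Δp in Pa (1 kg/m² of water = 1 mm).
Layer 1000–930 hPa: Δp = 70 hPa = 7000 Pa, q̄ = 0.0207 kg/kg → 0.0207 × 7000 / 9.8 = 14.79 mm
Layer 930–890 hPa: Δp = 40 hPa = 4000 Pa, q̄ = 0.0163 kg/kg → 0.0163 × 4000 / 9.8 = 6.65 mm
Layer 890–840 hPa: Δp = 50 hPa = 5000 Pa, q̄ = 0.0128 kg/kg → 0.0128 × 5000 / 9.8 = 6.53 mm
Layer 840–350 hPa: Δp = 490 hPa = 49000 Pa, q̄ = 0.00505 kg/kg → 0.00505 × 49000 / 9.8 = 25.25 mm
PW = 14.79 + 6.65 + 6.53 + 25.25 = 53.22 ≈ 53.2 mm.

PW ≈ 53.2 mm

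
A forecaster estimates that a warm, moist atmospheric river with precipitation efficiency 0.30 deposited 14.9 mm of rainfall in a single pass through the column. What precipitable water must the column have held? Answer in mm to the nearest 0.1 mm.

PW ≈ 49.7 mm

PW = rainfall / ε = 14.9 / 0.30 = 49.7 mm.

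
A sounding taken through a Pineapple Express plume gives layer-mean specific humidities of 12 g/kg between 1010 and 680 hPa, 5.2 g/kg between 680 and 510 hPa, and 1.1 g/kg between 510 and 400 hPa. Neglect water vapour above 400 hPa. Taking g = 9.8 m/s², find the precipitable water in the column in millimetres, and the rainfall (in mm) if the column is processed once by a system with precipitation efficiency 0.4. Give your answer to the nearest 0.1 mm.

Precipitable water is the column-integrated vapour mass per unit area: PW = (1/g) Σ q̄ Δp, with q in kg/kg and Δp in Pa (1 kg/m² of water = 1 mm).
Layer 1010–680 hPa: Δp = 330 hPa = 33000 Pa, q̄ = 0.012 kg/kg → 0.012 × 33000 / 9.8 = 40.41 mm
Layer 680–510 hPa: Δp = 170 hPa = 17000 Pa, q̄ = 0.0052 kg/kg → 0.0052 × 17000 / 9.8 = 9.02 mm
Layer 510–400 hPa: Δp = 110 hPa = 11000 Pa, q̄ = 0.0011 kg/kg → 0.0011 × 11000 / 9.8 = 1.23 mm
PW = 40.41 + 9.02 + 1.23 = 50.66 ≈ 50.7 mm.
Rainfall = ε × PW = 0.4 × 50.7 = 20.3 mm.

PW ≈ 50.7 mm; rainfall ≈ 20.3 mm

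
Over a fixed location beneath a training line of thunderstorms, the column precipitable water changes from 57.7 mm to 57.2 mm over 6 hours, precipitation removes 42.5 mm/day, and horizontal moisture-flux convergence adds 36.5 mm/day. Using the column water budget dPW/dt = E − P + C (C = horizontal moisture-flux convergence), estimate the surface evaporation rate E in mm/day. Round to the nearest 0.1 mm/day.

dPW/dt = (57.2 − 57.7) mm / (6/24 day) = -2.000 mm/day.
E = dPW/dt + P − C = (-2.000) + 42.5 − (36.5) = 4.0 mm/day.

E ≈ 4.0 mm/day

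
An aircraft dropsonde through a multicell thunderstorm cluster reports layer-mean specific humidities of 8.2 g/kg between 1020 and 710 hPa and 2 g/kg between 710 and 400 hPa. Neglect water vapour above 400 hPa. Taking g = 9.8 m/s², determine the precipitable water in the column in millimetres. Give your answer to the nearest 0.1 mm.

Precipitable water is the column-integrated vapour mass per unit area: PW = (1/g) Σ q̄ Δp, with q in kg/kg and Δp in Pa (1 kg/m² of water = 1 mm).
Layer 1020–710 hPa: Δp = 310 hPa = 31000 Pa, q̄ = 0.0082 kg/kg → 0.0082 × 31000 / 9.8 = 25.94 mm
Layer 710–400 hPa: Δp = 310 hPa = 31000 Pa, q̄ = 0.002 kg/kg → 0.002 × 31000 / 9.8 = 6.33 mm
PW = 25.94 + 6.33 = 32.27 ≈ 32.3 mm.

PW ≈ 32.3 mm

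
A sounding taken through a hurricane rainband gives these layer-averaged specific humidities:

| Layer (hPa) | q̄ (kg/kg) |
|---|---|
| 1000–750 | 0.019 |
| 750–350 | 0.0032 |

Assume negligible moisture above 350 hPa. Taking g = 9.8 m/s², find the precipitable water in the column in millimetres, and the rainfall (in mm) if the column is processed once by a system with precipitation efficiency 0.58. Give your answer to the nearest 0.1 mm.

PW ≈ 61.5 mm; rainfall ≈ 35.7 mm

Precipitable water is the column-integrated vapour mass per unit area: PW = (1/g) Σ q̄ Δp, with q in kg/kg and Δp in Pa (1 kg/m² of water = 1 mm).
Layer 1000–750 hPa: Δp = 250 hPa = 25000 Pa, q̄ = 0.019 kg/kg → 0.019 × 25000 / 9.8 = 48.47 mm
Layer 750–350 hPa: Δp = 400 hPa = 40000 Pa, q̄ = 0.0032 kg/kg → 0.0032 × 40000 / 9.8 = 13.06 mm
PW = 48.47 + 13.06 = 61.53 ≈ 61.5 mm.
Rainfall = ε × PW = 0.58 × 61.5 = 35.7 mm.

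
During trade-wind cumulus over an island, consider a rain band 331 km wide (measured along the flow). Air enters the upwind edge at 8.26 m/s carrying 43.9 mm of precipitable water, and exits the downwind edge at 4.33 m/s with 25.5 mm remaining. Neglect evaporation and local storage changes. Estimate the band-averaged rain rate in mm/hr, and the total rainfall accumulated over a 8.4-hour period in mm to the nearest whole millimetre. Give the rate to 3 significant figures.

R ≈ 2.74 mm/hr; total ≈ 23 mm

Column moisture flux per unit crosswind length is F = V × PW.
Inflow: F_in = 8.26 × 43.9 = 362.614 mm·m/s
Outflow: F_out = 4.33 × 25.5 = 110.415 mm·m/s
Steady-state rate R = (F_in − F_out)/L = (362.614 − 110.415) / 331000 m = 7.619e-04 mm/s.
R = 7.619e-04 × 3600 = 2.74 mm/hr.
Over 8.4 h: total = 2.74 × 8.4 = 23.016 ≈ 23 mm.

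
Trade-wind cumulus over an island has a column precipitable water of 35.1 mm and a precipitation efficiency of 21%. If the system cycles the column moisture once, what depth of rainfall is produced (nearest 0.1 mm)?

Rainfall = ε × PW = 0.21 × 35.1 = 7.4 mm.

rainfall ≈ 7.4 mm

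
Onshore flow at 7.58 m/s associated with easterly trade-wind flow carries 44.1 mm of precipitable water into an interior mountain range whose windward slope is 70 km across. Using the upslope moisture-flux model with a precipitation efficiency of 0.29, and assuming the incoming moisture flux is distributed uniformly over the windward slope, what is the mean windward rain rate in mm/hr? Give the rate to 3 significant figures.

Incoming column moisture flux per unit ridge length: F = V × PW = 7.58 × 44.1 = 334.278 mm·m/s.
Spread over the 70 km slope with efficiency ε = 0.29: R = ε·F/W = 0.29 × 334.278 / 70000 m = 1.385e-03 mm/s.
R = 1.385e-03 × 3600 = 4.99 mm/hr.

R ≈ 4.99 mm/hr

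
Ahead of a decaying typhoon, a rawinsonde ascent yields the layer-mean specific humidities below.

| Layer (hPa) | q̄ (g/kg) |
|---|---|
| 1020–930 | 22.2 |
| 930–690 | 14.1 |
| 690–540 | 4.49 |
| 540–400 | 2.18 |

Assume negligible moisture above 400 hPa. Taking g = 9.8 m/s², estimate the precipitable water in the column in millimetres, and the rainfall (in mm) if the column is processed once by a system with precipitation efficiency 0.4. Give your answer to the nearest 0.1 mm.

Precipitable water is the column-integrated vapour mass per unit area: PW = (1/g) Σ q̄ Δp, with q in kg/kg and Δp in Pa (1 kg/m² of water = 1 mm).
Layer 1020–930 hPa: Δp = 90 hPa = 9000 Pa, q̄ = 0.0222 kg/kg → 0.0222 × 9000 / 9.8 = 20.39 mm
Layer 930–690 hPa: Δp = 240 hPa = 24000 Pa, q̄ = 0.0141 kg/kg → 0.0141 × 24000 / 9.8 = 34.53 mm
Layer 690–540 hPa: Δp = 150 hPa = 15000 Pa, q̄ = 0.00449 kg/kg → 0.00449 × 15000 / 9.8 = 6.87 mm
Layer 540–400 hPa: Δp = 140 hPa = 14000 Pa, q̄ = 0.00218 kg/kg → 0.00218 × 14000 / 9.8 = 3.11 mm
PW = 20.39 + 34.53 + 6.87 + 3.11 = 64.90 ≈ 64.9 mm.
Rainfall = ε × PW = 0.4 × 64.9 = 26.0 mm.

PW ≈ 64.9 mm; rainfall ≈ 26.0 mm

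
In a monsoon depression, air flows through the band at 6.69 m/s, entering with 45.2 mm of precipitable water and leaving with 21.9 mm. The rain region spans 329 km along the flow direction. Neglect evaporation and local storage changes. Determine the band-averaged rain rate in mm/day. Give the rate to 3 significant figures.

R ≈ 40.9 mm/day

Column moisture flux per unit crosswind length is F = V × PW.
Inflow: F_in = 6.69 × 45.2 = 302.388 mm·m/s
Outflow: F_out = 6.69 × 21.9 = 146.511 mm·m/s
Steady-state rate R = (F_in − F_out)/L = (302.388 − 146.511) / 329000 m = 4.738e-04 mm/s.
R = 4.738e-04 × 3600 × 24 = 40.9 mm/day.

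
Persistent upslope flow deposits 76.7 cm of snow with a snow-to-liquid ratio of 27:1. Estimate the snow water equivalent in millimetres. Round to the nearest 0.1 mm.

SWE = snow depth / ratio = 76.7 cm / 27 = 2.841 cm = 28.4 mm.

SWE ≈ 28.4 mm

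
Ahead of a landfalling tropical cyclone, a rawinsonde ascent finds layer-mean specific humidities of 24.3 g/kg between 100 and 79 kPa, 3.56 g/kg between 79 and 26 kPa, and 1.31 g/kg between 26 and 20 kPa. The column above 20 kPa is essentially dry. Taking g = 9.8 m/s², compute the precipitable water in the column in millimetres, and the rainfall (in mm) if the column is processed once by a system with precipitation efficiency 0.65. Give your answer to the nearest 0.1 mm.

Precipitable water is the column-integrated vapour mass per unit area: PW = (1/g) Σ q̄ Δp, with q in kg/kg and Δp in Pa (1 kg/m² of water = 1 mm).
Layer 100–79 kPa: Δp = 210 hPa = 21000 Pa, q̄ = 0.0243 kg/kg → 0.0243 × 21000 / 9.8 = 52.07 mm
Layer 79–26 kPa: Δp = 530 hPa = 53000 Pa, q̄ = 0.00356 kg/kg → 0.00356 × 53000 / 9.8 = 19.25 mm
Layer 26–20 kPa: Δp = 60 hPa = 6000 Pa, q̄ = 0.00131 kg/kg → 0.00131 × 6000 / 9.8 = 0.80 mm
PW = 52.07 + 19.25 + 0.80 = 72.12 ≈ 72.1 mm.
Rainfall = ε × PW = 0.65 × 72.1 = 46.9 mm.

PW ≈ 72.1 mm; rainfall ≈ 46.9 mm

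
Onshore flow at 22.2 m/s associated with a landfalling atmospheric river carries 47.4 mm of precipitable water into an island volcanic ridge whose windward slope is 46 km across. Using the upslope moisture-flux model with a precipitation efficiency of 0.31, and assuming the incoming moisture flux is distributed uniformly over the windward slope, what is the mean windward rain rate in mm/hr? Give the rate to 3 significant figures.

Incoming column moisture flux per unit ridge length: F = V × PW = 22.2 × 47.4 = 1052.28 mm·m/s.
Spread over the 46 km slope with efficiency ε = 0.31: R = ε·F/W = 0.31 × 1052.28 / 46000 m = 7.091e-03 mm/s.
R = 7.091e-03 × 3600 = 25.5 mm/hr.

R ≈ 25.5 mm/hr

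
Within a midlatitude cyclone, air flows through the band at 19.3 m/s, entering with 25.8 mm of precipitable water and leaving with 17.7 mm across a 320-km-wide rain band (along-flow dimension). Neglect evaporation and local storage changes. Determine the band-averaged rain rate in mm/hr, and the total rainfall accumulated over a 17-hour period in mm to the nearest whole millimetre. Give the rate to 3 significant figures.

R ≈ 1.76 mm/hr; total ≈ 30 mm

Column moisture flux per unit crosswind length is F = V × PW.
Inflow: F_in = 19.3 × 25.8 = 497.94 mm·m/s
Outflow: F_out = 19.3 × 17.7 = 341.61 mm·m/s
Steady-state rate R = (F_in − F_out)/L = (497.94 − 341.61) / 320000 m = 4.885e-04 mm/s.
R = 4.885e-04 × 3600 = 1.76 mm/hr.
Over 17 h: total = 1.76 × 17 = 29.92 ≈ 30 mm.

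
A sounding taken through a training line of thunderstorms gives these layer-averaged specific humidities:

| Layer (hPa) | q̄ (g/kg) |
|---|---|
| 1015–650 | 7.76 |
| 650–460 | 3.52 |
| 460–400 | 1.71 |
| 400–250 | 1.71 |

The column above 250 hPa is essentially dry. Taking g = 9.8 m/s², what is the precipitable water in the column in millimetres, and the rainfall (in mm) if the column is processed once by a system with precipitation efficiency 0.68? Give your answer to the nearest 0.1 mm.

PW ≈ 39.4 mm; rainfall ≈ 26.8 mm

Precipitable water is the column-integrated vapour mass per unit area: PW = (1/g) Σ q̄ Δp, with q in kg/kg and Δp in Pa (1 kg/m² of water = 1 mm).
Layer 1015–650 hPa: Δp = 365 hPa = 36500 Pa, q̄ = 0.00776 kg/kg → 0.00776 × 36500 / 9.8 = 28.90 mm
Layer 650–460 hPa: Δp = 190 hPa = 19000 Pa, q̄ = 0.00352 kg/kg → 0.00352 × 19000 / 9.8 = 6.82 mm
Layer 460–400 hPa: Δp = 60 hPa = 6000 Pa, q̄ = 0.00171 kg/kg → 0.00171 × 6000 / 9.8 = 1.05 mm
Layer 400–250 hPa: Δp = 150 hPa = 15000 Pa, q̄ = 0.00171 kg/kg → 0.00171 × 15000 / 9.8 = 2.62 mm
PW = 28.90 + 6.82 + 1.05 + 2.62 = 39.39 ≈ 39.4 mm.
Rainfall = ε × PW = 0.68 × 39.4 = 26.8 mm.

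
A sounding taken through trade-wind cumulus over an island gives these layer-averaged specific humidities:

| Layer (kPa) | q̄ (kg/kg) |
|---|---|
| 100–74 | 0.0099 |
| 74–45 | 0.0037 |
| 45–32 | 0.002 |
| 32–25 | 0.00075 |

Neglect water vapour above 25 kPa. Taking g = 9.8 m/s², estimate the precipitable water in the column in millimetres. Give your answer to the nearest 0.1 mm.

Precipitable water is the column-integrated vapour mass per unit area: PW = (1/g) Σ q̄ Δp, with q in kg/kg and Δp in Pa (1 kg/m² of water = 1 mm).
Layer 100–74 kPa: Δp = 260 hPa = 26000 Pa, q̄ = 0.0099 kg/kg → 0.0099 × 26000 / 9.8 = 26.27 mm
Layer 74–45 kPa: Δp = 290 hPa = 29000 Pa, q̄ = 0.0037 kg/kg → 0.0037 × 29000 / 9.8 = 10.95 mm
Layer 45–32 kPa: Δp = 130 hPa = 13000 Pa, q̄ = 0.002 kg/kg → 0.002 × 13000 / 9.8 = 2.65 mm
Layer 32–25 kPa: Δp = 70 hPa = 7000 Pa, q̄ = 0.00075 kg/kg → 0.00075 × 7000 / 9.8 = 0.54 mm
PW = 26.27 + 10.95 + 2.65 + 0.54 = 40.41 ≈ 40.4 mm.

PW ≈ 40.4 mm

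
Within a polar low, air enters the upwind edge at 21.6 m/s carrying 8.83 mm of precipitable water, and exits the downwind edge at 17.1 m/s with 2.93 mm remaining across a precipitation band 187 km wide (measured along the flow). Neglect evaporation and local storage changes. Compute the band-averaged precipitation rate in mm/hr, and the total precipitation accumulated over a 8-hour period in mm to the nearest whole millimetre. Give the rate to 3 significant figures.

R ≈ 2.71 mm/hr; total ≈ 22 mm

Column moisture flux per unit crosswind length is F = V × PW.
Inflow: F_in = 21.6 × 8.83 = 190.728 mm·m/s
Outflow: F_out = 17.1 × 2.93 = 50.103 mm·m/s
Steady-state rate R = (F_in − F_out)/L = (190.728 − 50.103) / 187000 m = 7.520e-04 mm/s.
R = 7.520e-04 × 3600 = 2.71 mm/hr.
Over 8 h: total = 2.71 × 8 = 21.68 ≈ 22 mm.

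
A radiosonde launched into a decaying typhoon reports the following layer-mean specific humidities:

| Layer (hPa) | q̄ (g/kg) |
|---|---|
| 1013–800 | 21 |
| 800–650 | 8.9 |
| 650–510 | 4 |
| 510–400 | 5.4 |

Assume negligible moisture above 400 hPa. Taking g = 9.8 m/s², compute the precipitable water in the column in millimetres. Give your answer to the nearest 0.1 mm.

PW ≈ 71.0 mm

Precipitable water is the column-integrated vapour mass per unit area: PW = (1/g) Σ q̄ Δp, with q in kg/kg and Δp in Pa (1 kg/m² of water = 1 mm).
Layer 1013–800 hPa: Δp = 213 hPa = 21300 Pa, q̄ = 0.021 kg/kg → 0.021 × 21300 / 9.8 = 45.64 mm
Layer 800–650 hPa: Δp = 150 hPa = 15000 Pa, q̄ = 0.0089 kg/kg → 0.0089 × 15000 / 9.8 = 13.62 mm
Layer 650–510 hPa: Δp = 140 hPa = 14000 Pa, q̄ = 0.004 kg/kg → 0.004 × 14000 / 9.8 = 5.71 mm
Layer 510–400 hPa: Δp = 110 hPa = 11000 Pa, q̄ = 0.0054 kg/kg → 0.0054 × 11000 / 9.8 = 6.06 mm
PW = 45.64 + 13.62 + 5.71 + 6.06 = 71.03 ≈ 71.0 mm.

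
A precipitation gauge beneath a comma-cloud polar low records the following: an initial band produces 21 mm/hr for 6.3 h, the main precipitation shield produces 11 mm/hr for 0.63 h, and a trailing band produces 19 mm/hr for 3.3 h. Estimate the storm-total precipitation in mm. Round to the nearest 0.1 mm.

Total = Σ Rᵢ Δtᵢ = 21 × 6.3 + 11 × 0.63 + 19 × 3.3
      = 132.3 + 6.93 + 62.7 = 201.9 mm.

total ≈ 201.9 mm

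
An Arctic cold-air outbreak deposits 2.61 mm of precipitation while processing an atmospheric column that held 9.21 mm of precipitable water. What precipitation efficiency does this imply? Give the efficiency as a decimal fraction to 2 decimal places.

ε = precipitation / PW = 2.61 / 9.21 = 0.28.

ε ≈ 0.28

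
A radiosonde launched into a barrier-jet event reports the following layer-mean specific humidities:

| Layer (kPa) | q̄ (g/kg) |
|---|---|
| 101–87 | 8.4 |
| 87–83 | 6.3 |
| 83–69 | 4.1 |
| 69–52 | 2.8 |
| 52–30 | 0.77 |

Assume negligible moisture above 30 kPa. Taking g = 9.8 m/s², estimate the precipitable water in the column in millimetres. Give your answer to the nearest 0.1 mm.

Precipitable water is the column-integrated vapour mass per unit area: PW = (1/g) Σ q̄ Δp, with q in kg/kg and Δp in Pa (1 kg/m² of water = 1 mm).
Layer 101–87 kPa: Δp = 140 hPa = 14000 Pa, q̄ = 0.0084 kg/kg → 0.0084 × 14000 / 9.8 = 12.00 mm
Layer 87–83 kPa: Δp = 40 hPa = 4000 Pa, q̄ = 0.0063 kg/kg → 0.0063 × 4000 / 9.8 = 2.57 mm
Layer 83–69 kPa: Δp = 140 hPa = 14000 Pa, q̄ = 0.0041 kg/kg → 0.0041 × 14000 / 9.8 = 5.86 mm
Layer 69–52 kPa: Δp = 170 hPa = 17000 Pa, q̄ = 0.0028 kg/kg → 0.0028 × 17000 / 9.8 = 4.86 mm
Layer 52–30 kPa: Δp = 220 hPa = 22000 Pa, q̄ = 0.00077 kg/kg → 0.00077 × 22000 / 9.8 = 1.73 mm
PW = 12.00 + 2.57 + 5.86 + 4.86 + 1.73 = 27.02 ≈ 27.0 mm.

PW ≈ 27.0 mm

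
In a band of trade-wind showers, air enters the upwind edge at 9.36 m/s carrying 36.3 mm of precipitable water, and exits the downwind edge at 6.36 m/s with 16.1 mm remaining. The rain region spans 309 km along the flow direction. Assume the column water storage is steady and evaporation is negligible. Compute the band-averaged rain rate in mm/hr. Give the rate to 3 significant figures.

R ≈ 2.77 mm/hr

Column moisture flux per unit crosswind length is F = V × PW.
Inflow: F_in = 9.36 × 36.3 = 339.768 mm·m/s
Outflow: F_out = 6.36 × 16.1 = 102.396 mm·m/s
Steady-state rate R = (F_in − F_out)/L = (339.768 − 102.396) / 309000 m = 7.682e-04 mm/s.
R = 7.682e-04 × 3600 = 2.77 mm/hr.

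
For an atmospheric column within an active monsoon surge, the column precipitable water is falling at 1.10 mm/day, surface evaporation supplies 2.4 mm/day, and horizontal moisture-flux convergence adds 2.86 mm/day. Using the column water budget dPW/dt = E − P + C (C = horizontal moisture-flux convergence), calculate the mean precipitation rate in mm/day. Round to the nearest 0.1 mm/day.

P ≈ 6.4 mm/day

dPW/dt = -1.10 mm/day.
P = E + C − dPW/dt = 2.4 + (2.86) − (-1.10) = 6.4 mm/day.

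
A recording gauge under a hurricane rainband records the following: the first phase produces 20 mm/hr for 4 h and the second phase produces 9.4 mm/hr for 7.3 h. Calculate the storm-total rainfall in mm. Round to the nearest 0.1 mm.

Total = Σ Rᵢ Δtᵢ = 20 × 4 + 9.4 × 7.3
      = 80 + 68.62 = 148.6 mm.

total ≈ 148.6 mm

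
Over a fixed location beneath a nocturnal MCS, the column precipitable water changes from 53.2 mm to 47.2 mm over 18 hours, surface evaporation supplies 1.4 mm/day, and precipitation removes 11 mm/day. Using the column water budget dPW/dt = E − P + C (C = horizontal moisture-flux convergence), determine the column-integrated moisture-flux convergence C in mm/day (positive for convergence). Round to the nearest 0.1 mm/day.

dPW/dt = (47.2 − 53.2) mm / (18/24 day) = -8.000 mm/day.
C = dPW/dt − E + P = (-8.000) − 1.4 + 11 = 1.6 mm/day.

C ≈ 1.6 mm/day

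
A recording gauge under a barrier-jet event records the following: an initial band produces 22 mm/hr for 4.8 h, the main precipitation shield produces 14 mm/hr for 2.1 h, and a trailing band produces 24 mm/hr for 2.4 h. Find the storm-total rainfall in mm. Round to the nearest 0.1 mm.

Total = Σ Rᵢ Δtᵢ = 22 × 4.8 + 14 × 2.1 + 24 × 2.4
      = 105.6 + 29.4 + 57.6 = 192.6 mm.

total ≈ 192.6 mm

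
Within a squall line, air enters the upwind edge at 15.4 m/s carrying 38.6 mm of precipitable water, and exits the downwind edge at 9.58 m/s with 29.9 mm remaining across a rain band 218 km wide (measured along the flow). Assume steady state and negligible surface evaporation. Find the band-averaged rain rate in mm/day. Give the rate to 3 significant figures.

Column moisture flux per unit crosswind length is F = V × PW.
Inflow: F_in = 15.4 × 38.6 = 594.44 mm·m/s
Outflow: F_out = 9.58 × 29.9 = 286.442 mm·m/s
Steady-state rate R = (F_in − F_out)/L = (594.44 − 286.442) / 218000 m = 1.413e-03 mm/s.
R = 1.413e-03 × 3600 × 24 = 122 mm/day.

R ≈ 122 mm/day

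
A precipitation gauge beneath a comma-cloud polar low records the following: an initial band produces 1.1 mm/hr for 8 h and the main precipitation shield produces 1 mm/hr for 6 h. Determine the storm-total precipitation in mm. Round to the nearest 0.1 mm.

total ≈ 14.8 mm

Total = Σ Rᵢ Δtᵢ = 1.1 × 8 + 1 × 6
      = 8.8 + 6 = 14.8 mm.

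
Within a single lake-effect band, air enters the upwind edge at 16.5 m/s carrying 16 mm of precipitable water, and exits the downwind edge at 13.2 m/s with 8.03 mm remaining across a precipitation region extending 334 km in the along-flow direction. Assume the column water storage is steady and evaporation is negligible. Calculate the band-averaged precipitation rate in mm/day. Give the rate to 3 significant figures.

Column moisture flux per unit crosswind length is F = V × PW.
Inflow: F_in = 16.5 × 16 = 264 mm·m/s
Outflow: F_out = 13.2 × 8.03 = 105.996 mm·m/s
Steady-state rate R = (F_in − F_out)/L = (264 − 105.996) / 334000 m = 4.731e-04 mm/s.
R = 4.731e-04 × 3600 × 24 = 40.9 mm/day.

R ≈ 40.9 mm/day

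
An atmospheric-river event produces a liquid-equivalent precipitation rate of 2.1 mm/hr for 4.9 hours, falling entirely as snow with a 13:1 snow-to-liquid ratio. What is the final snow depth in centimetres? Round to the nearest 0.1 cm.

snow depth ≈ 13.4 cm

Liquid-equivalent depth = 2.1 × 4.9 = 10.29 mm.
Snow depth = 10.29 mm × 13 = 133.77 mm = 13.4 cm.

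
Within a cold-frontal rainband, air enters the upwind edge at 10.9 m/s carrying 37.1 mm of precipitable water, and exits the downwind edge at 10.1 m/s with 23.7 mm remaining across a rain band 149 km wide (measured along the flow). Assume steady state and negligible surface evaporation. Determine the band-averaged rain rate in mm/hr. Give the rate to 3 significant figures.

Column moisture flux per unit crosswind length is F = V × PW.
Inflow: F_in = 10.9 × 37.1 = 404.39 mm·m/s
Outflow: F_out = 10.1 × 23.7 = 239.37 mm·m/s
Steady-state rate R = (F_in − F_out)/L = (404.39 − 239.37) / 149000 m = 1.108e-03 mm/s.
R = 1.108e-03 × 3600 = 3.99 mm/hr.

R ≈ 3.99 mm/hr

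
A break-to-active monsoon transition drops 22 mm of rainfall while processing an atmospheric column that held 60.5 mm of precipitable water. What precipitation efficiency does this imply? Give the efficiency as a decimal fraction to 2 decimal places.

ε = rainfall / PW = 22 / 60.5 = 0.36.

ε ≈ 0.36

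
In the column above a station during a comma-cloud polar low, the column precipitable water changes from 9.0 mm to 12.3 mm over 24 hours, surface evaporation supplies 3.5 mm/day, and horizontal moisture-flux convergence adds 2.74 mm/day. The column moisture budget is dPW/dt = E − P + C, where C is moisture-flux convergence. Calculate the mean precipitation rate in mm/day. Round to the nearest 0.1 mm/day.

P ≈ 2.9 mm/day

dPW/dt = (12.3 − 9.0) mm / (24/24 day) = +3.300 mm/day.
P = E + C − dPW/dt = 3.5 + (2.74) − (+3.300) = 2.9 mm/day.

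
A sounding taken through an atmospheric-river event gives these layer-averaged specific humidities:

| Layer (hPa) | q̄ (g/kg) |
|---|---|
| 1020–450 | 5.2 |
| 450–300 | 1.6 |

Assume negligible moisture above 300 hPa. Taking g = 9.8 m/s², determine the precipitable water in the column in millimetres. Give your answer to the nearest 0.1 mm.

Precipitable water is the column-integrated vapour mass per unit area: PW = (1/g) Σ q̄ Δp, with q in kg/kg and Δp in Pa (1 kg/m² of water = 1 mm).
Layer 1020–450 hPa: Δp = 570 hPa = 57000 Pa, q̄ = 0.0052 kg/kg → 0.0052 × 57000 / 9.8 = 30.24 mm
Layer 450–300 hPa: Δp = 150 hPa = 15000 Pa, q̄ = 0.0016 kg/kg → 0.0016 × 15000 / 9.8 = 2.45 mm
PW = 30.24 + 2.45 = 32.69 ≈ 32.7 mm.

PW ≈ 32.7 mm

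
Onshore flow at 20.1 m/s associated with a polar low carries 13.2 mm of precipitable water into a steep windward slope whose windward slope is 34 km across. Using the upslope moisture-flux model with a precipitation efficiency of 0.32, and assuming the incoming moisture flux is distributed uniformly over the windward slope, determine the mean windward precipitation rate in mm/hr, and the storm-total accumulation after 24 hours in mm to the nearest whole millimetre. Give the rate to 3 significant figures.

R ≈ 8.99 mm/hr; total ≈ 216 mm

Incoming column moisture flux per unit ridge length: F = V × PW = 20.1 × 13.2 = 265.32 mm·m/s.
Spread over the 34 km slope with efficiency ε = 0.32: R = ε·F/W = 0.32 × 265.32 / 34000 m = 2.497e-03 mm/s.
R = 2.497e-03 × 3600 = 8.99 mm/hr.
Over 24 h: total = 8.99 × 24 = 215.76 ≈ 216 mm.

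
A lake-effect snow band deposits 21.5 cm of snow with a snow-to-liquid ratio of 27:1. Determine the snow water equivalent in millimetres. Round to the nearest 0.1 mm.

SWE = snow depth / ratio = 21.5 cm / 27 = 0.796 cm = 8.0 mm.

SWE ≈ 8.0 mm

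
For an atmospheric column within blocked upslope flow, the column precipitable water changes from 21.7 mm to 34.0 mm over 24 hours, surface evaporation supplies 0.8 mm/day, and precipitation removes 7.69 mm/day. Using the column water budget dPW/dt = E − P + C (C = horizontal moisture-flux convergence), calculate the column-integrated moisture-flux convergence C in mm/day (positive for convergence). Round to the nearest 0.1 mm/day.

dPW/dt = (34.0 − 21.7) mm / (24/24 day) = +12.300 mm/day.
C = dPW/dt − E + P = (+12.300) − 0.8 + 7.69 = 19.2 mm/day.

C ≈ 19.2 mm/day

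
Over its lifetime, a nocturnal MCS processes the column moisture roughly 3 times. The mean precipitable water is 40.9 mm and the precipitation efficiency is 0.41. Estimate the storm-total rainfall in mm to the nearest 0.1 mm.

Each cycle deposits ε × PW = 0.41 × 40.9 = 16.769 mm.
Over 3 cycles: 3 × 16.769 = 50.3 mm.

rainfall ≈ 50.3 mm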